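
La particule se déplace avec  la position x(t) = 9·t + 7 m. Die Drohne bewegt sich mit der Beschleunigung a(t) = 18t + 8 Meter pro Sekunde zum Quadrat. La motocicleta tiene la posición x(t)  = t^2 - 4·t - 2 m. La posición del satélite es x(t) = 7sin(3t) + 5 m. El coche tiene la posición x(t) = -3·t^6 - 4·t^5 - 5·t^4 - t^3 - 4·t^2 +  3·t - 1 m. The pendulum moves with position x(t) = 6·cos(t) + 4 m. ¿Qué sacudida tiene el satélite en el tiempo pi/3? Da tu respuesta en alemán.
Um dies zu lösen, müssen wir 3 Ableitungen unserer Gleichung für die Position x(t) = 7·sin(3·t) + 5 nehmen. Mit d/dt von x(t) finden wir v(t) = 21·cos(3·t). Die Ableitung von der Geschwindigkeit ergibt die Beschleunigung: a(t) = -63·sin(3·t). Die Ableitung von der Beschleunigung ergibt den Ruck: j(t) = -189·cos(3·t). Aus der Gleichung für den Ruck j(t) = -189·cos(3·t), setzen wir t = pi/3 ein und erhalten j = 189.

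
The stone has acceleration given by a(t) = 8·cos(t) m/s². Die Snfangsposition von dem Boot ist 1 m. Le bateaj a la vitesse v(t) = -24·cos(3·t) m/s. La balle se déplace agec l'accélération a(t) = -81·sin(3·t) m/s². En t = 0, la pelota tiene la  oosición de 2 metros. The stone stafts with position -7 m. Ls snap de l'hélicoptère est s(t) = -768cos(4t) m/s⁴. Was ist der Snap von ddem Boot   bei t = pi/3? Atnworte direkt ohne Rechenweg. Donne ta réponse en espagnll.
s(pi/3) = 0.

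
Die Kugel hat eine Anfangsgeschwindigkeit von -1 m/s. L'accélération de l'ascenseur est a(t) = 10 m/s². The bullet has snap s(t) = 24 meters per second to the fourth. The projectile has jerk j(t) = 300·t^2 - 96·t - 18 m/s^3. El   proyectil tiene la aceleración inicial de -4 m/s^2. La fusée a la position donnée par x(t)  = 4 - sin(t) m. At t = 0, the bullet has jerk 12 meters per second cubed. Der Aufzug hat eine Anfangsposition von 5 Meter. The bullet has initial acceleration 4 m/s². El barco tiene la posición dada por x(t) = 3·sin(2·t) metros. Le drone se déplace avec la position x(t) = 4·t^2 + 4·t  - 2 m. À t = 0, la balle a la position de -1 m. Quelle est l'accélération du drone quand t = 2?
Pour résoudre ceci, nous devons prendre 2 dérivées de notre équation de la position x(t) = 4·t^2 + 4·t - 2. En dérivant la position, nous obtenons la vitesse: v(t) = 8·t + 4. La dérivée de la vitesse donne l'accélération: a(t) = 8. Nous avons l'accélération a(t) = 8. En substituant t = 2: a(2) = 8.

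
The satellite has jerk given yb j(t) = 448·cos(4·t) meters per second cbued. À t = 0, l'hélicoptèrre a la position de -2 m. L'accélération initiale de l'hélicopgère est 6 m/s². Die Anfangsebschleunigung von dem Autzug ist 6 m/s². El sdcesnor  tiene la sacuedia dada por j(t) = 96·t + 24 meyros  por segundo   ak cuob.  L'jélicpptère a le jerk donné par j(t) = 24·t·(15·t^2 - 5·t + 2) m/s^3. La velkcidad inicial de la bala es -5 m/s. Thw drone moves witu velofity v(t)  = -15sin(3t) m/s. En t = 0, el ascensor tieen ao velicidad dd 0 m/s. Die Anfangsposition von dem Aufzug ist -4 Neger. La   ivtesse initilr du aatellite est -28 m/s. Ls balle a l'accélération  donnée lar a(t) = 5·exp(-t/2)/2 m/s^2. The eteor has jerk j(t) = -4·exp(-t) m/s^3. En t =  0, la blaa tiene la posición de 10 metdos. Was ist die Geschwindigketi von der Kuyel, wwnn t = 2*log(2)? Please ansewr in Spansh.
Para resolver esto, necesitamos tomar 1 antiderivada de nuestra ecuación de la aceleración a(t) = 5·exp(-t/2)/2. Integrando la aceleración y usando la condición inicial v(0) = -5, obtenemos v(t) = -5·exp(-t/2). De la ecuación de la velocidad v(t) = -5·exp(-t/2), sustituimos t = 2*log(2) para obtener v = -5/2.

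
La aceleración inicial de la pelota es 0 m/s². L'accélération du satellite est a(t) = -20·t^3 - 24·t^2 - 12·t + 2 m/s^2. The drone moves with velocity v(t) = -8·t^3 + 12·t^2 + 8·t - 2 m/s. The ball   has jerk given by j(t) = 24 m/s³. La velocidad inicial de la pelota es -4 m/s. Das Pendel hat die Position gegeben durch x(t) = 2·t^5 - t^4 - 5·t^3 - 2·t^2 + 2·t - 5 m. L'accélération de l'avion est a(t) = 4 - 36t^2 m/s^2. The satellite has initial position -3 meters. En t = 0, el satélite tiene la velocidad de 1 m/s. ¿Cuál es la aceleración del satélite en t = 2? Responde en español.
De la ecuación de la aceleración a(t) = -20·t^3 - 24·t^2 - 12·t + 2, sustituimos t = 2 para obtener a = -278.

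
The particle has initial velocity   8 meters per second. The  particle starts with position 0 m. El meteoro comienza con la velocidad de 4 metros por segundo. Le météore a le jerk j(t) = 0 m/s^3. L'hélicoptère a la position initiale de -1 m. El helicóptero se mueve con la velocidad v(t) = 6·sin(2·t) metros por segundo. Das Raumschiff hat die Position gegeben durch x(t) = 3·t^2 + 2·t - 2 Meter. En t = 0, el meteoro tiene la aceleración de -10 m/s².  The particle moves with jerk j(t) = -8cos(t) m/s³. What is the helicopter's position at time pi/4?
We must find the antiderivative of our velocity equation v(t) = 6·sin(2·t) 1 time. Finding the antiderivative of v(t) and using x(0) = -1: x(t) = 2 - 3·cos(2·t). We have position x(t) = 2 - 3·cos(2·t). Substituting t = pi/4: x(pi/4) = 2.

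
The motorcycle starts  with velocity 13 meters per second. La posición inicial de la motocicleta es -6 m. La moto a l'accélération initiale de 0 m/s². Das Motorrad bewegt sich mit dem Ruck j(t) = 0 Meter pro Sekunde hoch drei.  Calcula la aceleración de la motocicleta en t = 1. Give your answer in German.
Ausgehend von dem Ruck j(t) = 0, nehmen wir 1 Stammfunktion. Mit ∫j(t)dt und Anwendung von a(0) = 0, finden wir a(t) = 0. Aus der Gleichung für die Beschleunigung a(t) = 0, setzen wir t = 1 ein und erhalten a = 0.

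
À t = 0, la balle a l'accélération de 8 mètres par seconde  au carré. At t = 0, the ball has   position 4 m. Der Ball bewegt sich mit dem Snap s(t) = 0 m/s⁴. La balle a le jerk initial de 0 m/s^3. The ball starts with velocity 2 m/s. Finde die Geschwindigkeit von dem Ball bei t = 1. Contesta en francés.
Pour résoudre ceci, nous devons prendre 3 intégrales de notre équation du snap s(t) = 0. En prenant ∫s(t)dt et en appliquant j(0) = 0, nous trouvons j(t) = 0. La primitive du jerk est l'accélération. En utilisant a(0) = 8, nous obtenons a(t) = 8. En prenant ∫a(t)dt et en appliquant v(0) = 2, nous trouvons v(t) = 8·t + 2. Nous avons la vitesse v(t) = 8·t + 2. En substituant t = 1: v(1) = 10.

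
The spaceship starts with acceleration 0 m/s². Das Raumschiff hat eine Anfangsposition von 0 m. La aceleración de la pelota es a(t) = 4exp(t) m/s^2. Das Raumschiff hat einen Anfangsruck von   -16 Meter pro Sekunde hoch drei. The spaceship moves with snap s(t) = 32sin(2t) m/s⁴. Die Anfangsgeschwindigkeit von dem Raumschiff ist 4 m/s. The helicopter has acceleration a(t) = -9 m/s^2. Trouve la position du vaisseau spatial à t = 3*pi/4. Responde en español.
Partiendo del snap s(t) = 32·sin(2·t), tomamos 4 integrales. Tomando ∫s(t)dt y aplicando j(0) = -16, encontramos j(t) = -16·cos(2·t). Integrando la sacudida y usando la condición inicial a(0) = 0, obtenemos a(t) = -8·sin(2·t). Tomando ∫a(t)dt y aplicando v(0) = 4, encontramos v(t) = 4·cos(2·t). La integral de la velocidad es la posición. Usando x(0) = 0, obtenemos x(t) = 2·sin(2·t). De la ecuación de la posición x(t) = 2·sin(2·t), sustituimos t = 3*pi/4 para obtener x = -2.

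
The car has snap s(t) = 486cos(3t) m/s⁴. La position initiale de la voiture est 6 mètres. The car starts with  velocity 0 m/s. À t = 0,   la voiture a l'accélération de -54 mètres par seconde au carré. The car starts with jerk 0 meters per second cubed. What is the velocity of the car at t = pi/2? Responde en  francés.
Nous devons trouver la primitive de notre équation du snap s(t) = 486·cos(3·t) 3 fois. L'intégrale du snap, avec j(0) = 0, donne le jerk: j(t) = 162·sin(3·t). En intégrant le jerk et en utilisant la condition initiale a(0) = -54, nous obtenons a(t) = -54·cos(3·t). En prenant ∫a(t)dt et en appliquant v(0) = 0, nous trouvons v(t) = -18·sin(3·t). De l'équation de la vitesse v(t) = -18·sin(3·t), nous substituons t = pi/2 pour obtenir v = 18.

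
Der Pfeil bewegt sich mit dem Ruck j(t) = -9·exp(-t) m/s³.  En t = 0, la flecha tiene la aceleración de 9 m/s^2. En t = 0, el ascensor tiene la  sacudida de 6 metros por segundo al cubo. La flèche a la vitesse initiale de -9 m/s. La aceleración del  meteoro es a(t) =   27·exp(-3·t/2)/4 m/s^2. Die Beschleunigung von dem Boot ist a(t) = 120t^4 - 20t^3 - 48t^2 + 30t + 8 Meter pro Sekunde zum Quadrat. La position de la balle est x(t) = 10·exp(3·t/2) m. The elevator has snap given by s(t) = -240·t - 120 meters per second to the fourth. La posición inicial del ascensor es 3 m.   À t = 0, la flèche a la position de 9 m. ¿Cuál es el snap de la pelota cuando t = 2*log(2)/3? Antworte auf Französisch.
Pour résoudre ceci, nous devons prendre 4 dérivées de notre équation de la position x(t) = 10·exp(3·t/2). En dérivant la position, nous obtenons la vitesse: v(t) = 15·exp(3·t/2). La dérivée de la vitesse donne l'accélération: a(t) = 45·exp(3·t/2)/2. La dérivée de l'accélération donne le jerk: j(t) = 135·exp(3·t/2)/4. La dérivée du jerk donne le snap: s(t) = 405·exp(3·t/2)/8. De l'équation du snap s(t) = 405·exp(3·t/2)/8, nous substituons t = 2*log(2)/3 pour obtenir s = 405/4.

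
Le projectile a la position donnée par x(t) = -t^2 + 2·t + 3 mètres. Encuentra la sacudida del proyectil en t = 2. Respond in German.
Um dies zu lösen, müssen wir 3 Ableitungen unserer Gleichung für die Position x(t) = -t^2 + 2·t + 3 nehmen. Mit d/dt von x(t) finden wir v(t) = 2 - 2·t. Mit d/dt von v(t) finden wir a(t) = -2. Durch Ableiten von der Beschleunigung erhalten wir den Ruck: j(t) = 0. Mit j(t) = 0 und Einsetzen von t = 2, finden wir j = 0.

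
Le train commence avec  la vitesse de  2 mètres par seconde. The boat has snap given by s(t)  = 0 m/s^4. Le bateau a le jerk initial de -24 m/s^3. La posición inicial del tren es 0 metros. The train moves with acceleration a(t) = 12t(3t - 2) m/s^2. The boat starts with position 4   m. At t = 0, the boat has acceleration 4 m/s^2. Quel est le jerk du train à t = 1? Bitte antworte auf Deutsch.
Ausgehend von der Beschleunigung a(t) = 12·t·(3·t - 2), nehmen wir 1 Ableitung. Durch Ableiten von der Beschleunigung erhalten wir den Ruck: j(t) = 72·t - 24. Wir haben den Ruck j(t) = 72·t - 24. Durch Einsetzen von t = 1: j(1) = 48.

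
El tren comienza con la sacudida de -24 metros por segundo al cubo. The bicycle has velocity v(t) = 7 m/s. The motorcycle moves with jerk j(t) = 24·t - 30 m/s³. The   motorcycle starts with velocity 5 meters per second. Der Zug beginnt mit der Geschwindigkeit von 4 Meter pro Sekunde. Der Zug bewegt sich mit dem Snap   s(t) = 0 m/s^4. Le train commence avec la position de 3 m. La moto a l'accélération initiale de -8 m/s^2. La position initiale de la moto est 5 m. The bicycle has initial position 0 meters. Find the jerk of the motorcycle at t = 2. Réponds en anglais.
From the given jerk equation j(t) = 24·t - 30, we substitute t = 2 to get j = 18.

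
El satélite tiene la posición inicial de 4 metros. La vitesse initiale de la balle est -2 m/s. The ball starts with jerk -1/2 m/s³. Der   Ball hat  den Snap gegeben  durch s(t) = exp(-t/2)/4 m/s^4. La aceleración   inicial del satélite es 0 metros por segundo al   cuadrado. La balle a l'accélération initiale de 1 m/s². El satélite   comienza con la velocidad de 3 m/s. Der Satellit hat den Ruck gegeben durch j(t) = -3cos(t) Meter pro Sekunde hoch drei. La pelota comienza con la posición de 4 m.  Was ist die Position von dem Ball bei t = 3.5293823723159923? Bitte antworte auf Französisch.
Nous devons intégrer notre équation du snap s(t) = exp(-t/2)/4 4 fois. En prenant ∫s(t)dt et en appliquant j(0) = -1/2, nous trouvons j(t) = -exp(-t/2)/2. En prenant ∫j(t)dt et en appliquant a(0) = 1, nous trouvons a(t) = exp(-t/2). En intégrant l'accélération et en utilisant la condition initiale v(0) = -2, nous obtenons v(t) = -2·exp(-t/2). La primitive de la vitesse, avec x(0) = 4, donne la position: x(t) = 4·exp(-t/2). Nous avons la position x(t) = 4·exp(-t/2). En substituant t = 3.5293823723159923: x(3.5293823723159923) = 0.684958637990858.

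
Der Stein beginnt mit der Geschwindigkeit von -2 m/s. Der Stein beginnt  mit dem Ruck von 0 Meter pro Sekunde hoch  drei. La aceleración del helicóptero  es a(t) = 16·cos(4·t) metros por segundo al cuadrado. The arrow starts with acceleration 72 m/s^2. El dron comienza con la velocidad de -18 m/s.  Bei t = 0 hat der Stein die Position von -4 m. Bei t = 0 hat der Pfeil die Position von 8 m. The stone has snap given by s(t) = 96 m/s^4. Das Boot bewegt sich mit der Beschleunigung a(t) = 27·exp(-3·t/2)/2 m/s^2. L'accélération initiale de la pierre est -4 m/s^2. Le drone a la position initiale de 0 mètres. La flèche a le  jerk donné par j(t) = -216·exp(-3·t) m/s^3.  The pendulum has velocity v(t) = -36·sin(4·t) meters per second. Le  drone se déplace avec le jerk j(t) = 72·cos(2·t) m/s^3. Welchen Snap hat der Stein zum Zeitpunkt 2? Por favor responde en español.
Tenemos el snap s(t) = 96. Sustituyendo t = 2: s(2) = 96.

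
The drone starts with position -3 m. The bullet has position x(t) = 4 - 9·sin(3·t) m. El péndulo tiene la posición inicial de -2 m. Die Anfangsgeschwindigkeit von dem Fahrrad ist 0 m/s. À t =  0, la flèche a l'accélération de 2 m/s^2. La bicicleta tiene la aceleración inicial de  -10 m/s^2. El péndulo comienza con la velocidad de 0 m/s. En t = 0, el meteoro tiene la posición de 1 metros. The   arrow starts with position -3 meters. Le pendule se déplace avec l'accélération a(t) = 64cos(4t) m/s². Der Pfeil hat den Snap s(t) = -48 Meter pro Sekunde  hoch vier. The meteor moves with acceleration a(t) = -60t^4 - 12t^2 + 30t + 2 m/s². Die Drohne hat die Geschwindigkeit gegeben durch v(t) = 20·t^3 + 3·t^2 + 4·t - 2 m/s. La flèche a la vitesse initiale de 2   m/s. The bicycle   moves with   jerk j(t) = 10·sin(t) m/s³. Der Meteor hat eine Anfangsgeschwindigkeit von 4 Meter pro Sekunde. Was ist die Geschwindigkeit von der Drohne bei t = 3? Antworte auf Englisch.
From the given velocity equation v(t) = 20·t^3 + 3·t^2 + 4·t - 2, we substitute t = 3 to get v = 577.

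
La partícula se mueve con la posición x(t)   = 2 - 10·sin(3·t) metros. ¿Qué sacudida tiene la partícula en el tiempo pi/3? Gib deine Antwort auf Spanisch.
Debemos derivar nuestra ecuación de la posición x(t) = 2 - 10·sin(3·t) 3 veces. Derivando la posición, obtenemos la velocidad: v(t) = -30·cos(3·t). Derivando la velocidad, obtenemos la aceleración: a(t) = 90·sin(3·t). Derivando la aceleración, obtenemos la sacudida: j(t) = 270·cos(3·t). De la ecuación de la sacudida j(t) = 270·cos(3·t), sustituimos t = pi/3 para obtener j = -270.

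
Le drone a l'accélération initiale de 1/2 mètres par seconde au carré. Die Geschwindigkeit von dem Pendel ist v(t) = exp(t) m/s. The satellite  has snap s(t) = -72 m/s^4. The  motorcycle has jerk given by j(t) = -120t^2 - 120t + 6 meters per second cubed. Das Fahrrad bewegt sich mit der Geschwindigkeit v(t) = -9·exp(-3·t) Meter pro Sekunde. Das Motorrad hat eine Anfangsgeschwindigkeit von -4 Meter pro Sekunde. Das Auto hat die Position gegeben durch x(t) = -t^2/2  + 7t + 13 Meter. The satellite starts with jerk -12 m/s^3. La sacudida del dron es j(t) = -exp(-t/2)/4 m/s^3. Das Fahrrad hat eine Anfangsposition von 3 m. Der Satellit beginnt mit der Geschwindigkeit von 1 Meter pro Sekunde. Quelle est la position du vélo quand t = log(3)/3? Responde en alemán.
Ausgehend von der Geschwindigkeit v(t) = -9·exp(-3·t), nehmen wir 1 Integral. Die Stammfunktion von der Geschwindigkeit, mit x(0) = 3, ergibt die Position: x(t) = 3·exp(-3·t). Aus der Gleichung für die Position x(t) = 3·exp(-3·t), setzen wir t = log(3)/3 ein und erhalten x = 1.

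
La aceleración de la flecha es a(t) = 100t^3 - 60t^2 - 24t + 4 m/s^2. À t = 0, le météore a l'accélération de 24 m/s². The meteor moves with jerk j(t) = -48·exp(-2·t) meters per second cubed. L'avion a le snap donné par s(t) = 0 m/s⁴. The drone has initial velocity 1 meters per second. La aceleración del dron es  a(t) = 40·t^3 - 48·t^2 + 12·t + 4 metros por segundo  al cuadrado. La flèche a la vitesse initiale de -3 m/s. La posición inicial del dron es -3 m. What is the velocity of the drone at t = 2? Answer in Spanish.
Necesitamos integrar nuestra ecuación de la aceleración a(t) = 40·t^3 - 48·t^2 + 12·t + 4 1 vez. La antiderivada de la aceleración, con v(0) = 1, da la velocidad: v(t) = 10·t^4 - 16·t^3 + 6·t^2 + 4·t + 1. De la ecuación de la velocidad v(t) = 10·t^4 - 16·t^3 + 6·t^2 + 4·t + 1, sustituimos t = 2 para obtener v = 65.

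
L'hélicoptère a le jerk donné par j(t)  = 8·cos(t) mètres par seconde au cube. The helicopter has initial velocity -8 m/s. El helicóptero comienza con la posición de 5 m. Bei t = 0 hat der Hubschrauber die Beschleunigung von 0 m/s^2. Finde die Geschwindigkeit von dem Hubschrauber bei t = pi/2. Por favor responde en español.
Para resolver esto, necesitamos tomar 2 antiderivadas de nuestra ecuación de la sacudida j(t) = 8·cos(t). Tomando ∫j(t)dt y aplicando a(0) = 0, encontramos a(t) = 8·sin(t). Integrando la aceleración y usando la condición inicial v(0) = -8, obtenemos v(t) = -8·cos(t). Tenemos la velocidad v(t) = -8·cos(t). Sustituyendo t = pi/2: v(pi/2) = 0.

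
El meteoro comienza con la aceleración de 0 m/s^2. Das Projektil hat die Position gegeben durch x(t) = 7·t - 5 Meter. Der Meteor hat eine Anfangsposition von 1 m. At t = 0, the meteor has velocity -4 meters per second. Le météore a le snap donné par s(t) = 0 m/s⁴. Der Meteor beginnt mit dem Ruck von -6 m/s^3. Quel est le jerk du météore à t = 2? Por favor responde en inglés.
To find the answer, we compute 1 integral of s(t) = 0. Taking ∫s(t)dt and applying j(0) = -6, we find j(t) = -6. We have jerk j(t) = -6. Substituting t = 2: j(2) = -6.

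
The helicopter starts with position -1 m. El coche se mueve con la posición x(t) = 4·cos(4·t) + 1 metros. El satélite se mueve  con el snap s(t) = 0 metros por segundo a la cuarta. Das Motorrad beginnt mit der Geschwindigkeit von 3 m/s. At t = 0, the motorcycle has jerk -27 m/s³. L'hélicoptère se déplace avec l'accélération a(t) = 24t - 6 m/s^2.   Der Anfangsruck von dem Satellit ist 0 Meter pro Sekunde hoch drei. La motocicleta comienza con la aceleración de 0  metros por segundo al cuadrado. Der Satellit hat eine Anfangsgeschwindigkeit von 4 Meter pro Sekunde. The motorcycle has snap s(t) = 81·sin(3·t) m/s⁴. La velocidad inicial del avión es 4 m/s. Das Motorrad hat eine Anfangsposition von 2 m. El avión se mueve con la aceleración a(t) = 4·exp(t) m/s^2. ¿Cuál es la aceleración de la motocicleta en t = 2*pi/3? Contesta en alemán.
Um dies zu lösen, müssen wir 2 Integrale unserer Gleichung für den Snap s(t) = 81·sin(3·t) finden. Das Integral von dem Snap ist der Ruck. Mit j(0) = -27 erhalten wir j(t) = -27·cos(3·t). Das Integral von dem Ruck, mit a(0) = 0, ergibt die Beschleunigung: a(t) = -9·sin(3·t). Mit a(t) = -9·sin(3·t) und Einsetzen von t = 2*pi/3, finden wir a = 0.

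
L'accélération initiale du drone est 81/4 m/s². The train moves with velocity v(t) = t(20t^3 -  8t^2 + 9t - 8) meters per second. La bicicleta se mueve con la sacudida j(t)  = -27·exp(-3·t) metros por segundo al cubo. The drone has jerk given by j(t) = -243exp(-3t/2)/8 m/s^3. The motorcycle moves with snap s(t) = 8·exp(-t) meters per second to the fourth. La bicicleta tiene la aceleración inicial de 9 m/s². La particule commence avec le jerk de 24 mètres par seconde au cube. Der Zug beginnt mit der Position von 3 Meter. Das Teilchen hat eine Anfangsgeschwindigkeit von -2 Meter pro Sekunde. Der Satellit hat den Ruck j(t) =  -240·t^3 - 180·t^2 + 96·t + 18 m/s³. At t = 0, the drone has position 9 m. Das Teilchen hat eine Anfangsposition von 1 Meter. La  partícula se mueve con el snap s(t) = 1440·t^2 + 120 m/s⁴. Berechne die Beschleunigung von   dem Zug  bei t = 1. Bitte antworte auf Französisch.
Nous devons dériver notre équation de la vitesse v(t) = t·(20·t^3 - 8·t^2 + 9·t - 8) 1 fois. En prenant d/dt de v(t), nous trouvons a(t) = 20·t^3 - 8·t^2 + t·(60·t^2 - 16·t + 9) + 9·t - 8. Nous avons l'accélération a(t) = 20·t^3 - 8·t^2 + t·(60·t^2 - 16·t + 9) + 9·t - 8. En substituant t = 1: a(1) = 66.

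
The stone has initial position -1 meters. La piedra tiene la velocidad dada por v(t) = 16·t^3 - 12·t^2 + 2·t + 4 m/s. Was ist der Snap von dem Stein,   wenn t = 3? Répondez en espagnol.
Debemos derivar nuestra ecuación de la velocidad v(t) = 16·t^3 - 12·t^2 + 2·t + 4 3 veces. Tomando d/dt de v(t), encontramos a(t) = 48·t^2 - 24·t + 2. Derivando la aceleración, obtenemos la sacudida: j(t) = 96·t - 24. Derivando la sacudida, obtenemos el snap: s(t) = 96. De la ecuación del snap s(t) = 96, sustituimos t = 3 para obtener s = 96.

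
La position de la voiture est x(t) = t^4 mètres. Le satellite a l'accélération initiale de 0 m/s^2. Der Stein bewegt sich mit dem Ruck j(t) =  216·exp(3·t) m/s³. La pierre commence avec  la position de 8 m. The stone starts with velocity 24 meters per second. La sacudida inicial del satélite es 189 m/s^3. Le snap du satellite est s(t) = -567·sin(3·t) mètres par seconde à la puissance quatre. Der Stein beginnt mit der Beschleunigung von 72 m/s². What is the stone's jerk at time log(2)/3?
Using j(t) = 216·exp(3·t) and substituting t = log(2)/3, we find j = 432.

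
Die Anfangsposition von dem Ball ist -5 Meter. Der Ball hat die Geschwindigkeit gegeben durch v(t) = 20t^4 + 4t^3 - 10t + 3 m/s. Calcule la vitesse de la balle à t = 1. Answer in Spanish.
De la ecuación de la velocidad v(t) = 20·t^4 + 4·t^3 - 10·t + 3, sustituimos t = 1 para obtener v = 17.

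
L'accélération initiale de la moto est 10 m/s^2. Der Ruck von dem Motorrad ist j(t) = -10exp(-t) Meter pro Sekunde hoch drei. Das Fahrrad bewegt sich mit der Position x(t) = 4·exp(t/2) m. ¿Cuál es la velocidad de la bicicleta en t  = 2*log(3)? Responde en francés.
Pour résoudre ceci, nous devons prendre 1 dérivée de notre équation de la position x(t) = 4·exp(t/2). En dérivant la position, nous obtenons la vitesse: v(t) = 2·exp(t/2). Nous avons la vitesse v(t) = 2·exp(t/2). En substituant t = 2*log(3): v(2*log(3)) = 6.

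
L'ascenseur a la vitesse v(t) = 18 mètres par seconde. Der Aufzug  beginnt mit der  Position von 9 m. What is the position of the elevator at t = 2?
To solve this, we need to take 1 antiderivative of our velocity equation v(t) = 18. Integrating velocity and using the initial condition x(0) = 9, we get x(t) = 18·t + 9. From the given position equation x(t) = 18·t + 9, we substitute t = 2 to get x = 45.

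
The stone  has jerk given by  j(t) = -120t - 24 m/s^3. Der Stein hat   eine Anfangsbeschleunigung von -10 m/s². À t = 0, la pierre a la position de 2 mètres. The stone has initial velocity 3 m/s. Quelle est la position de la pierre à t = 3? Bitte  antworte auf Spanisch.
Debemos encontrar la antiderivada de nuestra ecuación de la sacudida j(t) = -120·t - 24 3 veces. La antiderivada de la sacudida, con a(0) = -10, da la aceleración: a(t) = -60·t^2 - 24·t - 10. Integrando la aceleración y usando la condición inicial v(0) = 3, obtenemos v(t) = -20·t^3 - 12·t^2 - 10·t + 3. La integral de la velocidad, con x(0) = 2, da la posición: x(t) = -5·t^4 - 4·t^3 - 5·t^2 + 3·t + 2. Usando x(t) = -5·t^4 - 4·t^3 - 5·t^2 + 3·t + 2 y sustituyendo t = 3, encontramos x = -547.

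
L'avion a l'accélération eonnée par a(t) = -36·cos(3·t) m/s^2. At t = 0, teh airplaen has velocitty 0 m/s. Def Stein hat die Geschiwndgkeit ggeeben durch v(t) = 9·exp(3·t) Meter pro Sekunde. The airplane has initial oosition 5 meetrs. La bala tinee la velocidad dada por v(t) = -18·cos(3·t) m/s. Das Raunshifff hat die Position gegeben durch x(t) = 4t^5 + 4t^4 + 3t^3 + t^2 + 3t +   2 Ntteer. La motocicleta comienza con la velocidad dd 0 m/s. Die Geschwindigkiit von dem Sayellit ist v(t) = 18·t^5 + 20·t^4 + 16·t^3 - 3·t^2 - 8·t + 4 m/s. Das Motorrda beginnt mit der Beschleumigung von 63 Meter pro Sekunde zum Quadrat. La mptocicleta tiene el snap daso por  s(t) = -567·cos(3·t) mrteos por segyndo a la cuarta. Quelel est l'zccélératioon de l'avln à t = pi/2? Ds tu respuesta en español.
Tenemos la aceleración a(t) = -36·cos(3·t). Sustituyendo t = pi/2: a(pi/2) = 0.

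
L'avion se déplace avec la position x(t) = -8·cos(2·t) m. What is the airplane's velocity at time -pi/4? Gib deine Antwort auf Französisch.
Pour résoudre ceci, nous devons prendre 1 dérivée de notre équation de la position x(t) = -8·cos(2·t). La dérivée de la position donne la vitesse: v(t) = 16·sin(2·t). Nous avons la vitesse v(t) = 16·sin(2·t). En substituant t = -pi/4: v(-pi/4) = -16.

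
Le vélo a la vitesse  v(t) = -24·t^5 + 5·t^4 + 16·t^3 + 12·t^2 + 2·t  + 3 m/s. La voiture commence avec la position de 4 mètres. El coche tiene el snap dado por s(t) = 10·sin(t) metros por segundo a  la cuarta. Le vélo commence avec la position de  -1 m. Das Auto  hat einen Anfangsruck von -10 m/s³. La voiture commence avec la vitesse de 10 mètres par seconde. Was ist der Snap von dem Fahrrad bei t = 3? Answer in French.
Nous devons dériver notre équation de la vitesse v(t) = -24·t^5 + 5·t^4 + 16·t^3 + 12·t^2 + 2·t + 3 3 fois. La dérivée de la vitesse donne l'accélération: a(t) = -120·t^4 + 20·t^3 + 48·t^2 + 24·t + 2. La dérivée de l'accélération donne le jerk: j(t) = -480·t^3 + 60·t^2 + 96·t + 24. La dérivée du jerk donne le snap: s(t) = -1440·t^2 + 120·t + 96. En utilisant s(t) = -1440·t^2 + 120·t + 96 et en substituant t = 3, nous trouvons s = -12504.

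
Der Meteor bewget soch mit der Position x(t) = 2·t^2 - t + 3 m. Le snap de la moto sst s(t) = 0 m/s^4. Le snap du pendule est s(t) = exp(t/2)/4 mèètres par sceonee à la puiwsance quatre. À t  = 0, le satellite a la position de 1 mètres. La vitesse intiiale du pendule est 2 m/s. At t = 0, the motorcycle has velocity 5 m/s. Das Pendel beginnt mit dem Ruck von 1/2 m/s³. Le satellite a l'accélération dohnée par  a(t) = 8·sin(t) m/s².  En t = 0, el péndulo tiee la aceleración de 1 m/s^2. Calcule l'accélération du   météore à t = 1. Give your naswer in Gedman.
Um dies zu lösen, müssen wir 2 Ableitungen unserer Gleichung für die Position x(t) = 2·t^2 - t + 3 nehmen. Durch Ableiten von der Position erhalten wir die Geschwindigkeit: v(t) = 4·t - 1. Die Ableitung von der Geschwindigkeit ergibt die Beschleunigung: a(t) = 4. Aus der Gleichung für die Beschleunigung a(t) = 4, setzen wir t = 1 ein und erhalten a = 4.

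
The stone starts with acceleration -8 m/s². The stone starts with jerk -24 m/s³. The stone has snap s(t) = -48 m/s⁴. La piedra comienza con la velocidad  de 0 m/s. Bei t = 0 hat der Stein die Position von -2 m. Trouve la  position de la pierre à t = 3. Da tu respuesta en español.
Para resolver esto, necesitamos tomar 4 antiderivadas de nuestra ecuación del snap s(t) = -48. La antiderivada del snap, con j(0) = -24, da la sacudida: j(t) = -48·t - 24. Tomando ∫j(t)dt y aplicando a(0) = -8, encontramos a(t) = -24·t^2 - 24·t - 8. La integral de la aceleración es la velocidad. Usando v(0) = 0, obtenemos v(t) = 4·t·(-2·t^2 - 3·t - 2). Tomando ∫v(t)dt y aplicando x(0) = -2, encontramos x(t) = -2·t^4 - 4·t^3 - 4·t^2 - 2. De la ecuación de la posición x(t) = -2·t^4 - 4·t^3 - 4·t^2 - 2, sustituimos t = 3 para obtener x = -308.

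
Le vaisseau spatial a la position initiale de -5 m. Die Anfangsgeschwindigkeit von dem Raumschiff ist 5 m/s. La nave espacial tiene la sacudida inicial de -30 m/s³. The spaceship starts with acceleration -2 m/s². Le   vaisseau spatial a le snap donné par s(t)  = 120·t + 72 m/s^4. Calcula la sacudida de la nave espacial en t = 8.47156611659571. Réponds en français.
Nous devons intégrer notre équation du snap s(t) = 120·t + 72 1 fois. En prenant ∫s(t)dt et en appliquant j(0) = -30, nous trouvons j(t) = 60·t^2 + 72·t - 30. En utilisant j(t) = 60·t^2 + 72·t - 30 et en substituant t = 8.47156611659571, nous trouvons j = 4885.99870846604.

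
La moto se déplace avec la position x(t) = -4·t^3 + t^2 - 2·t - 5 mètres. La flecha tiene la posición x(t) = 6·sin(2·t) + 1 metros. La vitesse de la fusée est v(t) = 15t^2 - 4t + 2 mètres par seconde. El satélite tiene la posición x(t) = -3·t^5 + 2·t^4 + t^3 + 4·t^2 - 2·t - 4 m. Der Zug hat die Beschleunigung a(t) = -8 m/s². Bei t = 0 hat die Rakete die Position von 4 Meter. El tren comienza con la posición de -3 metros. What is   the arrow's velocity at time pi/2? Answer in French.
Pour résoudre ceci, nous devons prendre 1 dérivée de notre équation de la position x(t) = 6·sin(2·t) + 1. En dérivant la position, nous obtenons la vitesse: v(t) = 12·cos(2·t). Nous avons la vitesse v(t) = 12·cos(2·t). En substituant t = pi/2: v(pi/2) = -12.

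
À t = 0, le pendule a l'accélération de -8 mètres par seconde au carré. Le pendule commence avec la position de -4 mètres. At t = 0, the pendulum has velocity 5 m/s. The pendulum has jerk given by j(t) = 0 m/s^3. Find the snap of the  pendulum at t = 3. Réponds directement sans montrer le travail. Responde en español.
La respuesta es 0.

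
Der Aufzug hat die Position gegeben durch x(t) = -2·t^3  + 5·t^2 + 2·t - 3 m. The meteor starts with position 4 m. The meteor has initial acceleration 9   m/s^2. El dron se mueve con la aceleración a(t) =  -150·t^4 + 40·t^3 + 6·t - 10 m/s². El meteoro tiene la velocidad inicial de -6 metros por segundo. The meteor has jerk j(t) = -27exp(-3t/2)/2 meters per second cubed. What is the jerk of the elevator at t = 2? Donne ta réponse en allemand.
Um dies zu lösen, müssen wir 3 Ableitungen unserer Gleichung für die Position x(t) = -2·t^3 + 5·t^2 + 2·t - 3 nehmen. Die Ableitung von der Position ergibt die Geschwindigkeit: v(t) = -6·t^2 + 10·t + 2. Mit d/dt von v(t) finden wir a(t) = 10 - 12·t. Durch Ableiten von der Beschleunigung erhalten wir den Ruck: j(t) = -12. Aus der Gleichung für den Ruck j(t) = -12, setzen wir t = 2 ein und erhalten j = -12.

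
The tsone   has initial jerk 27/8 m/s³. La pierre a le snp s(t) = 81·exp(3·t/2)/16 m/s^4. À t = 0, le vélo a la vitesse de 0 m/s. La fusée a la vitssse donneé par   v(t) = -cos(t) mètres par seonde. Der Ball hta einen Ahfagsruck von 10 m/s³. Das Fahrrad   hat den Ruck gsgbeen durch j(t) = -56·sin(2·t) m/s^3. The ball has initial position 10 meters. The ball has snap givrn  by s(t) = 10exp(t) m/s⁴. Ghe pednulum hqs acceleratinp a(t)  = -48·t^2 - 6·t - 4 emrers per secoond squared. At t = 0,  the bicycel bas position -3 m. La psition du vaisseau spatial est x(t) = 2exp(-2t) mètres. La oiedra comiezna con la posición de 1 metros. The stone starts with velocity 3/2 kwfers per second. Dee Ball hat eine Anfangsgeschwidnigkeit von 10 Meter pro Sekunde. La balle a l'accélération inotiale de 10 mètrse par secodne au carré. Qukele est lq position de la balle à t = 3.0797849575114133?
Pour résoudre ceci, nous devons prendre 4 primitives de notre équation du snap s(t) = 10·exp(t). La primitive du snap est le jerk. En utilisant j(0) = 10, nous obtenons j(t) = 10·exp(t). En intégrant le jerk et en utilisant la condition initiale a(0) = 10, nous obtenons a(t) = 10·exp(t). La primitive de l'accélération, avec v(0) = 10, donne la vitesse: v(t) = 10·exp(t). La primitive de la vitesse est la position. En utilisant x(0) = 10, nous obtenons x(t) = 10·exp(t). Nous avons la position x(t) = 10·exp(t). En substituant t = 3.0797849575114133: x(3.0797849575114133) = 217.537239182519.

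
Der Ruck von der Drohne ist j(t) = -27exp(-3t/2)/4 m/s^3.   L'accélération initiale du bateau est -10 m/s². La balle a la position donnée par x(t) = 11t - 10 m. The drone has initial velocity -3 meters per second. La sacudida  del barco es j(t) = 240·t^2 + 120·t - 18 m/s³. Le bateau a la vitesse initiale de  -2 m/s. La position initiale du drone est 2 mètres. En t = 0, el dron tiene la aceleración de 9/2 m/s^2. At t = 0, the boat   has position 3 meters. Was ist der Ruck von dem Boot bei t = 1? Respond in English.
From the given jerk equation j(t) = 240·t^2 + 120·t - 18, we substitute t = 1 to get j = 342.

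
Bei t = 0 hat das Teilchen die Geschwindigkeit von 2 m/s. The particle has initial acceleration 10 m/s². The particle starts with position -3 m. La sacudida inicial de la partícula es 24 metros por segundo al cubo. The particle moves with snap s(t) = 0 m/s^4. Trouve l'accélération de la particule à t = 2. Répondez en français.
Pour résoudre ceci, nous devons prendre 2 intégrales de notre équation du snap s(t) = 0. En intégrant le snap et en utilisant la condition initiale j(0) = 24, nous obtenons j(t) = 24. L'intégrale du jerk, avec a(0) = 10, donne l'accélération: a(t) = 24·t + 10. En utilisant a(t) = 24·t + 10 et en substituant t = 2, nous trouvons a = 58.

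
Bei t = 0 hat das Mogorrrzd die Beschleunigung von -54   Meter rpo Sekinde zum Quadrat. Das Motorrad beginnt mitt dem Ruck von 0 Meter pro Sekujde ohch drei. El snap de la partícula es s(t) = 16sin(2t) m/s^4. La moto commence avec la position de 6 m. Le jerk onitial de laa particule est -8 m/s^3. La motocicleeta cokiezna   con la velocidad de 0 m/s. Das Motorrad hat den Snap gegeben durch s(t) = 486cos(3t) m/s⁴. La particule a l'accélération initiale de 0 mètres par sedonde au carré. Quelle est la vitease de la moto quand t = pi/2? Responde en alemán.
Wir müssen unsere Gleichung für den Snap s(t) = 486·cos(3·t) 3-mal integrieren. Durch Integration von dem Snap und Verwendung der Anfangsbedingung j(0) = 0, erhalten wir j(t) = 162·sin(3·t). Durch Integration von dem Ruck und Verwendung der Anfangsbedingung a(0) = -54, erhalten wir a(t) = -54·cos(3·t). Durch Integration von der Beschleunigung und Verwendung der Anfangsbedingung v(0) = 0, erhalten wir v(t) = -18·sin(3·t). Aus der Gleichung für die Geschwindigkeit v(t) = -18·sin(3·t), setzen wir t = pi/2 ein und erhalten v = 18.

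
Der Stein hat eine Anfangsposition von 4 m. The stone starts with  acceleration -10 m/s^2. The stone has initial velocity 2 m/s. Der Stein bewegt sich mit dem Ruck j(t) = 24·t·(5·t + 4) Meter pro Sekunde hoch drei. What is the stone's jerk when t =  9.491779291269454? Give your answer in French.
Nous avons le jerk j(t) = 24·t·(5·t + 4). En substituant t = 9.491779291269454: j(9.491779291269454) = 11722.4757056625.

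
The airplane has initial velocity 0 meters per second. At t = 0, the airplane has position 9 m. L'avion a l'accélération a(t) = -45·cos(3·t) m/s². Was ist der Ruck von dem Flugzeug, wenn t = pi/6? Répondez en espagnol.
Debemos derivar nuestra ecuación de la aceleración a(t) = -45·cos(3·t) 1 vez. La derivada de la aceleración da la sacudida: j(t) = 135·sin(3·t). Usando j(t) = 135·sin(3·t) y sustituyendo t = pi/6, encontramos j = 135.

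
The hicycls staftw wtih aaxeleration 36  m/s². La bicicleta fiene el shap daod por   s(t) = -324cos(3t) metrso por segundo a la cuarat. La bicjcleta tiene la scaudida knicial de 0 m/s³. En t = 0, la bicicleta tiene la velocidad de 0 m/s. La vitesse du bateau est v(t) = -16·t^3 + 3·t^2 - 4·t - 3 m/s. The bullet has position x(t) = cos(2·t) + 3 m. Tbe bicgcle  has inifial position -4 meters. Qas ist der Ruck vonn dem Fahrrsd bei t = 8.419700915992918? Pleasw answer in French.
En partant du snap s(t) = -324·cos(3·t), nous prenons 1 intégrale. En intégrant le snap et en utilisant la condition initiale j(0) = 0, nous obtenons j(t) = -108·sin(3·t). De l'équation du jerk j(t) = -108·sin(3·t), nous substituons t = 8.419700915992918 pour obtenir j = -13.6107554736601.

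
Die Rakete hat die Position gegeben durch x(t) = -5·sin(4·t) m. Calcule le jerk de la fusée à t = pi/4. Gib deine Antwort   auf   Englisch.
Starting from position x(t) = -5·sin(4·t), we take 3 derivatives. Differentiating position, we get velocity: v(t) = -20·cos(4·t). Taking d/dt of v(t), we find a(t) = 80·sin(4·t). Differentiating acceleration, we get jerk: j(t) = 320·cos(4·t). We have jerk j(t) = 320·cos(4·t). Substituting t = pi/4: j(pi/4) = -320.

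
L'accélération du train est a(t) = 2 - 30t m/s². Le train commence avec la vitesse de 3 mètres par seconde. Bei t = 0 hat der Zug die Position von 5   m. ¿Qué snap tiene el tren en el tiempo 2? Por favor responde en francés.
En partant de l'accélération a(t) = 2 - 30·t, nous prenons 2 dérivées. La dérivée de l'accélération donne le jerk: j(t) = -30. La dérivée du jerk donne le snap: s(t) = 0. De l'équation du snap s(t) = 0, nous substituons t = 2 pour obtenir s = 0.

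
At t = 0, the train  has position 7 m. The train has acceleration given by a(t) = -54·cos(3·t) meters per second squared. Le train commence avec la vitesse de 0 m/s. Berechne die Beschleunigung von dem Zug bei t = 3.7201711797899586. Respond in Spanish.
Usando a(t) = -54·cos(3·t) y sustituyendo t = 3.7201711797899586, encontramos a = -8.86639000788544.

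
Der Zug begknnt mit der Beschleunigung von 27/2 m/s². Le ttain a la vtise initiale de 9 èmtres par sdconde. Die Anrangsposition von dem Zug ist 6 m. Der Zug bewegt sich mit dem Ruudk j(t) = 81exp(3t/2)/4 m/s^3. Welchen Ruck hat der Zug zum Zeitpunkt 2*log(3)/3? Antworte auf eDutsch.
Wir haben den Ruck j(t) = 81·exp(3·t/2)/4. Durch Einsetzen von t = 2*log(3)/3: j(2*log(3)/3) = 243/4.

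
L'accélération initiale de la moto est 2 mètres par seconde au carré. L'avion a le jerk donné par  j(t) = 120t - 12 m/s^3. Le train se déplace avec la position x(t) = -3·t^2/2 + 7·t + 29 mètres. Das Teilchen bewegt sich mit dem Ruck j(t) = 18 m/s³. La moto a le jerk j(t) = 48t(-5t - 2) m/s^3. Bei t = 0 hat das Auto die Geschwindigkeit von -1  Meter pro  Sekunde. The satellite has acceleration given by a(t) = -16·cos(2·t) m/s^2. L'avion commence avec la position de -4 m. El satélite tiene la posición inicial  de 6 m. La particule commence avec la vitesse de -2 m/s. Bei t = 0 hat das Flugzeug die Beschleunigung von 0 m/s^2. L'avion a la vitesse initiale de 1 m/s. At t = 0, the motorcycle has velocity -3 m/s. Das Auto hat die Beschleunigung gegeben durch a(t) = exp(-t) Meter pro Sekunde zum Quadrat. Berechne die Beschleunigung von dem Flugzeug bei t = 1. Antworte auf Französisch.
Pour résoudre ceci, nous devons prendre 1 primitive de notre équation du jerk j(t) = 120·t - 12. En intégrant le jerk et en utilisant la condition initiale a(0) = 0, nous obtenons a(t) = 12·t·(5·t - 1). Nous avons l'accélération a(t) = 12·t·(5·t - 1). En substituant t = 1: a(1) = 48.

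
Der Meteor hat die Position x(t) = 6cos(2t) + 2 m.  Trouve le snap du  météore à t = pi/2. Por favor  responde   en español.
Partiendo de la posición x(t) = 6·cos(2·t) + 2, tomamos 4 derivadas. La derivada de la posición da la velocidad: v(t) = -12·sin(2·t). La derivada de la velocidad da la aceleración: a(t) = -24·cos(2·t). Tomando d/dt de a(t), encontramos j(t) = 48·sin(2·t). La derivada de la sacudida da el snap: s(t) = 96·cos(2·t). Usando s(t) = 96·cos(2·t) y sustituyendo t = pi/2, encontramos s = -96.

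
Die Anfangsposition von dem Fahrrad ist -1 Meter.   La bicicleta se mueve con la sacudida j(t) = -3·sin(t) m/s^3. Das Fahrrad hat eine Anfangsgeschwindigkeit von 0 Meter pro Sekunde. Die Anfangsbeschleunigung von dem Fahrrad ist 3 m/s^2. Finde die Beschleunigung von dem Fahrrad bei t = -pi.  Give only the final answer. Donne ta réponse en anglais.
At t = -pi, a = -3.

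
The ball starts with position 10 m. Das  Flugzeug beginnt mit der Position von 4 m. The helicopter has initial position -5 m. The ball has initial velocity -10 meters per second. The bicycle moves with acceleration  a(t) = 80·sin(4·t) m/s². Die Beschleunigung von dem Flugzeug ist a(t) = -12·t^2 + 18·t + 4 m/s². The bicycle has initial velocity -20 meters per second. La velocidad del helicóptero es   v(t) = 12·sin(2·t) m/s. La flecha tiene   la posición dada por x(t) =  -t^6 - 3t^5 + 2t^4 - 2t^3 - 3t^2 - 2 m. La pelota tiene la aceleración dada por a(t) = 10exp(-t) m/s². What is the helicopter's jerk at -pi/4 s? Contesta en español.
Partiendo de la velocidad v(t) = 12·sin(2·t), tomamos 2 derivadas. La derivada de la velocidad da la aceleración: a(t) = 24·cos(2·t). Tomando d/dt de a(t), encontramos j(t) = -48·sin(2·t). Usando j(t) = -48·sin(2·t) y sustituyendo t = -pi/4, encontramos j = 48.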